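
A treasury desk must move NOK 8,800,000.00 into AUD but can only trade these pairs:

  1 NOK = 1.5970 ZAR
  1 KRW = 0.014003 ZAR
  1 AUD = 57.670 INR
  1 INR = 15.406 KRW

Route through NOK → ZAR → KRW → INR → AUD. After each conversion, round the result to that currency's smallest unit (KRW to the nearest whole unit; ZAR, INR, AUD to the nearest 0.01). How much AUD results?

NOK 8,800,000.00 × 1.5970 = ZAR 14,053,600.00
ZAR 14,053,600.00 ÷ 0.014003 = KRW 1,003,613,511
KRW 1,003,613,511 ÷ 15.406 = INR 65,144,327.60
INR 65,144,327.60 ÷ 57.670 = AUD 1,129,605.13

AUD 1,129,605.13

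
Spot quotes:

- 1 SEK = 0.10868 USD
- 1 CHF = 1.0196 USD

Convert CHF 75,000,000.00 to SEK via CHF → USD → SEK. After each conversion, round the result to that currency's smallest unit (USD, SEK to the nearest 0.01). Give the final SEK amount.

CHF 75,000,000.00 × 1.0196 = USD 76,470,000.00
USD 76,470,000.00 ÷ 0.10868 = SEK 703,625,322.05

SEK 703,625,322.05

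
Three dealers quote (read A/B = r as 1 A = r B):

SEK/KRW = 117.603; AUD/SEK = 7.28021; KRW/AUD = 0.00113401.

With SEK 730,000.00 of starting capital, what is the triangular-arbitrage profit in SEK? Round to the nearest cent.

Profitable loop is SEK → AUD → KRW → SEK:
SEK 730,000.00 ÷ 7.28021 = AUD 100,271.83
AUD 100,271.83 ÷ 0.00113401 = KRW 88,422,353
KRW 88,422,353 ÷ 117.603 = SEK 751,871.58
Profit = SEK 751,871.58 − SEK 730,000.00

Profit: SEK 21,871.58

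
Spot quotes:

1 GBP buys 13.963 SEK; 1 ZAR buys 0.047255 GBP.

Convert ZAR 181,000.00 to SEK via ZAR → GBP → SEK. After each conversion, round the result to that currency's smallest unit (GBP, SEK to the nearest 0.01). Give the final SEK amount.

SEK 119,427.63

ZAR 181,000.00 × 0.047255 = GBP 8,553.15
GBP 8,553.15 × 13.963 = SEK 119,427.63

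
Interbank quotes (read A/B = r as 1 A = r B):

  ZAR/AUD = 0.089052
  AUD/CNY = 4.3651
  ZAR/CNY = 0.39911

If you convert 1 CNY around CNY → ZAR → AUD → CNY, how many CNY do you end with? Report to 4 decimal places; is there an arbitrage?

0.9740 (arbitrage exists)

Around CNY → ZAR → AUD → CNY: 1 ÷ 0.39911 × 0.089052 × 4.3651 = 0.973969
Product < 1; profitable direction is CNY → AUD → ZAR → CNY.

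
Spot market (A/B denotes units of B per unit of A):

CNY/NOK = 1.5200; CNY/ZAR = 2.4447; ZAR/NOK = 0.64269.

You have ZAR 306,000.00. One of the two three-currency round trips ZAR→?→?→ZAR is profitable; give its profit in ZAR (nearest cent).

Profit: ZAR 10,304.20

Profitable loop is ZAR → NOK → CNY → ZAR:
ZAR 306,000.00 × 0.64269 = NOK 196,663.14
NOK 196,663.14 ÷ 1.5200 = CNY 129,383.64
CNY 129,383.64 × 2.4447 = ZAR 316,304.20
Profit = ZAR 316,304.20 − ZAR 306,000.00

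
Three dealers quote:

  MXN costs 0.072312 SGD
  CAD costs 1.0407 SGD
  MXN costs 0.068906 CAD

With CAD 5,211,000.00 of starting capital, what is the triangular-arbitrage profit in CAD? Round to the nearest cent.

Profitable loop is CAD → MXN → SGD → CAD:
CAD 5,211,000.00 ÷ 0.068906 = MXN 75,624,764.17
MXN 75,624,764.17 × 0.072312 = SGD 5,468,577.95
SGD 5,468,577.95 ÷ 1.0407 = CAD 5,254,711.20
Profit = CAD 5,254,711.20 − CAD 5,211,000.00

Profit: CAD 43,711.20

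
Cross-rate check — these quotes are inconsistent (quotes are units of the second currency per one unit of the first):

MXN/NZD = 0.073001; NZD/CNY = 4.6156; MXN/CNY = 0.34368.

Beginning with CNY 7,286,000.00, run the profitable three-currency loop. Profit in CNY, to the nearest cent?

Profit: CNY 145,670.61

Profitable loop is CNY → NZD → MXN → CNY:
CNY 7,286,000.00 ÷ 4.6156 = NZD 1,578,559.67
NZD 1,578,559.67 ÷ 0.073001 = MXN 21,623,808.81
MXN 21,623,808.81 × 0.34368 = CNY 7,431,670.61
Profit = CNY 7,431,670.61 − CNY 7,286,000.00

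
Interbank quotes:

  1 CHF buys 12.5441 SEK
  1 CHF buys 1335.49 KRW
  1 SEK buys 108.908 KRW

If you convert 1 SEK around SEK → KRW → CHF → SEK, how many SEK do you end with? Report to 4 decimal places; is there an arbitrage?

Around SEK → KRW → CHF → SEK: 1 × 108.908 ÷ 1335.49 × 12.5441 = 1.022960
Product > 1; profitable direction is SEK → KRW → CHF → SEK.

1.0230 (arbitrage exists)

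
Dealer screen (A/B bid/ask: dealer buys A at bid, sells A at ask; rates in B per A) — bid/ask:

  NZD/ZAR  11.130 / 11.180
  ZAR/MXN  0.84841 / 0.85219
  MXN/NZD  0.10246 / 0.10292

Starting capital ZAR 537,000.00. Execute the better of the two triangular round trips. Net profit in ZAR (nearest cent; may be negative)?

Best loop ZAR → NZD → MXN → ZAR:
ZAR 537,000.00 ÷ 11.180 (buy NZD at ask) = NZD 48,032.20
NZD 48,032.20 ÷ 0.10292 (buy MXN at ask) = MXN 466,694.52
MXN 466,694.52 ÷ 0.85219 (buy ZAR at ask) = ZAR 547,641.40

Net profit: ZAR 10,641.40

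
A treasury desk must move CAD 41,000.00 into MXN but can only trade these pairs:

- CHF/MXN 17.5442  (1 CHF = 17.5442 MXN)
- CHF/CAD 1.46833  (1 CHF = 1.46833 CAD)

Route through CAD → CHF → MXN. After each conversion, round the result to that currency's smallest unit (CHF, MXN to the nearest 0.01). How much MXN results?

MXN 489,884.59

CAD 41,000.00 ÷ 1.46833 = CHF 27,922.88
CHF 27,922.88 × 17.5442 = MXN 489,884.59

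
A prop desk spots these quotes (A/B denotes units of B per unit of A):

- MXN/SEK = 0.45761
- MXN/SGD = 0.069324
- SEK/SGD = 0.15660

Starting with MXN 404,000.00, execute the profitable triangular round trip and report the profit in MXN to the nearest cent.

Profitable loop is MXN → SEK → SGD → MXN:
MXN 404,000.00 × 0.45761 = SEK 184,874.44
SEK 184,874.44 × 0.15660 = SGD 28,951.34
SGD 28,951.34 ÷ 0.069324 = MXN 417,623.58
Profit = MXN 417,623.58 − MXN 404,000.00

Profit: MXN 13,623.58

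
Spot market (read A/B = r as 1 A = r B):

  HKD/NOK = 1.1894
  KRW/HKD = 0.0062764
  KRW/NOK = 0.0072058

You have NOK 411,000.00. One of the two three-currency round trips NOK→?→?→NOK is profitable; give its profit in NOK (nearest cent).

Profitable loop is NOK → KRW → HKD → NOK:
NOK 411,000.00 ÷ 0.0072058 = KRW 57,037,387
KRW 57,037,387 × 0.0062764 = HKD 357,989.45
HKD 357,989.45 × 1.1894 = NOK 425,792.66
Profit = NOK 425,792.66 − NOK 411,000.00

Profit: NOK 14,792.66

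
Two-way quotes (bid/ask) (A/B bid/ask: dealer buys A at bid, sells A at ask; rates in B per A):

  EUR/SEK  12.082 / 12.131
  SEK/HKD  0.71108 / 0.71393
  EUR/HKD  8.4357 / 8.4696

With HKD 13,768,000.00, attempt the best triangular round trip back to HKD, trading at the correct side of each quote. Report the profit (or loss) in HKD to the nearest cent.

Net profit: HKD 197,781.80

Best loop HKD → EUR → SEK → HKD:
HKD 13,768,000.00 ÷ 8.4696 (buy EUR at ask) = EUR 1,625,578.54
EUR 1,625,578.54 × 12.082 (sell EUR at bid) = SEK 19,640,239.92
SEK 19,640,239.92 × 0.71108 (sell SEK at bid) = HKD 13,965,781.80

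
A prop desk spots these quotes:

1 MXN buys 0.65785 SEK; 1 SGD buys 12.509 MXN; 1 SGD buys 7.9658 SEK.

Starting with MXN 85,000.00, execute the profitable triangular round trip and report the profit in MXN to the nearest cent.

Profit: MXN 2,808.99

Profitable loop is MXN → SEK → SGD → MXN:
MXN 85,000.00 × 0.65785 = SEK 55,917.25
SEK 55,917.25 ÷ 7.9658 = SGD 7,019.67
SGD 7,019.67 × 12.509 = MXN 87,808.99
Profit = MXN 87,808.99 − MXN 85,000.00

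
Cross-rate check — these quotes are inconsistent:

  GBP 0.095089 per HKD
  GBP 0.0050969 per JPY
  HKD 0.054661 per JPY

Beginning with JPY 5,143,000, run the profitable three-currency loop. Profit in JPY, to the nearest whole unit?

Profit: JPY 101,671

Profitable loop is JPY → HKD → GBP → JPY:
JPY 5,143,000 × 0.054661 = HKD 281,121.52
HKD 281,121.52 × 0.095089 = GBP 26,731.56
GBP 26,731.56 ÷ 0.0050969 = JPY 5,244,671
Profit = JPY 5,244,671 − JPY 5,143,000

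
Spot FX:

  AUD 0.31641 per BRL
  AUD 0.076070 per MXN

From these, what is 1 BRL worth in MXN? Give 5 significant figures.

1 BRL × 0.31641 = 0.31641 AUD
0.31641 AUD ÷ 0.076070 = 4.15946 MXN

BRL/MXN = 4.1595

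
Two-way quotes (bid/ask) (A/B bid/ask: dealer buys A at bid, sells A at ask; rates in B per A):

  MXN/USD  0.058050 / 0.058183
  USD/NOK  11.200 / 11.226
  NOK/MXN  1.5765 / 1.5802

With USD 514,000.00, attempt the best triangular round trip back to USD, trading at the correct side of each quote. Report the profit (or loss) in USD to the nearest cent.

Best loop USD → NOK → MXN → USD:
USD 514,000.00 × 11.200 (sell USD at bid) = NOK 5,756,800.00
NOK 5,756,800.00 × 1.5765 (sell NOK at bid) = MXN 9,075,595.20
MXN 9,075,595.20 × 0.058050 (sell MXN at bid) = USD 526,838.30

Net profit: USD 12,838.30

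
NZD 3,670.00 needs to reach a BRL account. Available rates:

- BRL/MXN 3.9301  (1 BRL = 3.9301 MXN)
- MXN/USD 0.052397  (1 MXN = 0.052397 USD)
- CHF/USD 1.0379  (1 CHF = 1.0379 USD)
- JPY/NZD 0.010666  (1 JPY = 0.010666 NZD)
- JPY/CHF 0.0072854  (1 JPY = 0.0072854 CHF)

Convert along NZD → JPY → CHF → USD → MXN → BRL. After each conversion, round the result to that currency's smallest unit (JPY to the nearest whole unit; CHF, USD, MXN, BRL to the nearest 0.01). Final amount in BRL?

BRL 12,634.67

NZD 3,670.00 ÷ 0.010666 = JPY 344,084
JPY 344,084 × 0.0072854 = CHF 2,506.79
CHF 2,506.79 × 1.0379 = USD 2,601.80
USD 2,601.80 ÷ 0.052397 = MXN 49,655.51
MXN 49,655.51 ÷ 3.9301 = BRL 12,634.67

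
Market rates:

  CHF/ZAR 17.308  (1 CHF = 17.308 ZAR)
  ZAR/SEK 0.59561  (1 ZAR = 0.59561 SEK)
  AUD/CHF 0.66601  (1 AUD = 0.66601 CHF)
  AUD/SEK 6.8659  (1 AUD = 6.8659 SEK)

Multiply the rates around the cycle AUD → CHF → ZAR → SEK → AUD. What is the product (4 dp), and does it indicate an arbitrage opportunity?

Around AUD → CHF → ZAR → SEK → AUD: 1 × 0.66601 × 17.308 × 0.59561 ÷ 6.8659 = 0.999982
Product ≈ 1 (deviation 0.002%, within rounding noise).

1.0000 (no arbitrage)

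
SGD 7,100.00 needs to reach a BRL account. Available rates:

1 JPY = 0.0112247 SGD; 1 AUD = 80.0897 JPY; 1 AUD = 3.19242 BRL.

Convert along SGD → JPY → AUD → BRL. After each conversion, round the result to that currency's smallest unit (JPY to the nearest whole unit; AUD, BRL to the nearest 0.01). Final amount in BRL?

SGD 7,100.00 ÷ 0.0112247 = JPY 632,534
JPY 632,534 ÷ 80.0897 = AUD 7,897.82
AUD 7,897.82 × 3.19242 = BRL 25,213.16

BRL 25,213.16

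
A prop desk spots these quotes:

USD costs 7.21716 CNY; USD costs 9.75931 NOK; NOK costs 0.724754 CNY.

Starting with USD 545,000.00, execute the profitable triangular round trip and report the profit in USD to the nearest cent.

Profit: USD 11,100.26

Profitable loop is USD → CNY → NOK → USD:
USD 545,000.00 × 7.21716 = CNY 3,933,352.20
CNY 3,933,352.20 ÷ 0.724754 = NOK 5,427,154.87
NOK 5,427,154.87 ÷ 9.75931 = USD 556,100.26
Profit = USD 556,100.26 − USD 545,000.00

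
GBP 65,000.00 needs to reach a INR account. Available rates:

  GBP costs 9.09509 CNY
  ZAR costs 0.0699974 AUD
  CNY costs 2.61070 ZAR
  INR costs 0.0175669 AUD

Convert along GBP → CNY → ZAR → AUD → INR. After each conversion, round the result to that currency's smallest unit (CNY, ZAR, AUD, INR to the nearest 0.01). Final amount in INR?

GBP 65,000.00 × 9.09509 = CNY 591,180.85
CNY 591,180.85 × 2.61070 = ZAR 1,543,395.85
ZAR 1,543,395.85 × 0.0699974 = AUD 108,033.70
AUD 108,033.70 ÷ 0.0175669 = INR 6,149,844.31

INR 6,149,844.31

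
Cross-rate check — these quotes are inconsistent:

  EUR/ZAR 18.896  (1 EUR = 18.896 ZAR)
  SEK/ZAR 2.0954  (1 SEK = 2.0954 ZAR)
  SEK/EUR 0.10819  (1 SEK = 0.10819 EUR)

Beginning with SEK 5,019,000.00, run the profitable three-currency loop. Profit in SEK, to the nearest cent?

Profitable loop is SEK → ZAR → EUR → SEK:
SEK 5,019,000.00 × 2.0954 = ZAR 10,516,812.60
ZAR 10,516,812.60 ÷ 18.896 = EUR 556,562.90
EUR 556,562.90 ÷ 0.10819 = SEK 5,144,310.03
Profit = SEK 5,144,310.03 − SEK 5,019,000.00

Profit: SEK 125,310.03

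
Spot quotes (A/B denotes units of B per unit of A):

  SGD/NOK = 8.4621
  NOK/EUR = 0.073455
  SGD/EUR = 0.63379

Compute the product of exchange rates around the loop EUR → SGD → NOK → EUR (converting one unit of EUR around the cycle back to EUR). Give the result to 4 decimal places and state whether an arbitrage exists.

0.9807 (arbitrage exists)

Around EUR → SGD → NOK → EUR: 1 ÷ 0.63379 × 8.4621 × 0.073455 = 0.980741
Product < 1; profitable direction is EUR → NOK → SGD → EUR.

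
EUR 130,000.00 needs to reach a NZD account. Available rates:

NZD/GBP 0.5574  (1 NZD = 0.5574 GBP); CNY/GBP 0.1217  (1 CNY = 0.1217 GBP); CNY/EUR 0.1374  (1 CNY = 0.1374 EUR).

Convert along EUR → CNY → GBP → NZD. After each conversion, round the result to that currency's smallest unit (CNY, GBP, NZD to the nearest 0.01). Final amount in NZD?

EUR 130,000.00 ÷ 0.1374 = CNY 946,142.65
CNY 946,142.65 × 0.1217 = GBP 115,145.56
GBP 115,145.56 ÷ 0.5574 = NZD 206,576.18

NZD 206,576.18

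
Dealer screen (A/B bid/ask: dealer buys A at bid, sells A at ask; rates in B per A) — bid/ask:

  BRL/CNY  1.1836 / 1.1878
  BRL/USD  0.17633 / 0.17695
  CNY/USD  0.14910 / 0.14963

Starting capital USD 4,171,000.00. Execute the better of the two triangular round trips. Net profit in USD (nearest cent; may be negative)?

Best loop USD → BRL → CNY → USD:
USD 4,171,000.00 ÷ 0.17695 (buy BRL at ask) = BRL 23,571,630.40
BRL 23,571,630.40 × 1.1836 (sell BRL at bid) = CNY 27,899,381.75
CNY 27,899,381.75 × 0.14910 (sell CNY at bid) = USD 4,159,797.82

Net result: USD -11,202.18 (no profitable arbitrage after spreads)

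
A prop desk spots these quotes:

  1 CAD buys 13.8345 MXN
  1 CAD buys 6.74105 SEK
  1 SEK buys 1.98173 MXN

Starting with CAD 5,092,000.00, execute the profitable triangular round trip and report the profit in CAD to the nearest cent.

Profitable loop is CAD → MXN → SEK → CAD:
CAD 5,092,000.00 × 13.8345 = MXN 70,445,274.00
MXN 70,445,274.00 ÷ 1.98173 = SEK 35,547,362.15
SEK 35,547,362.15 ÷ 6.74105 = CAD 5,273,267.84
Profit = CAD 5,273,267.84 − CAD 5,092,000.00

Profit: CAD 181,267.84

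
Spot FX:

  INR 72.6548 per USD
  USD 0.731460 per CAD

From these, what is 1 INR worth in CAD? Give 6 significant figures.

INR/CAD = 0.0188168

1 INR ÷ 72.6548 = 0.0137637 USD
0.0137637 USD ÷ 0.731460 = 0.0188168 CAD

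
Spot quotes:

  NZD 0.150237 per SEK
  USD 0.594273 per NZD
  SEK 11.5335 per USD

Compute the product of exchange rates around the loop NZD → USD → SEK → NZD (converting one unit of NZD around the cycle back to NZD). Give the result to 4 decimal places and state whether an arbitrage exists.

Around NZD → USD → SEK → NZD: 1 × 0.594273 × 11.5335 × 0.150237 = 1.029732
Product > 1; profitable direction is NZD → USD → SEK → NZD.

1.0297 (arbitrage exists)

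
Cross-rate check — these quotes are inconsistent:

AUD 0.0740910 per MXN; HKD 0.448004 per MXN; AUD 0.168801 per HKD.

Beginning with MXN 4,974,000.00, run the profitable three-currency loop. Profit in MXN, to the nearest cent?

Profitable loop is MXN → HKD → AUD → MXN:
MXN 4,974,000.00 × 0.448004 = HKD 2,228,371.90
HKD 2,228,371.90 × 0.168801 = AUD 376,151.40
AUD 376,151.40 ÷ 0.0740910 = MXN 5,076,883.89
Profit = MXN 5,076,883.89 − MXN 4,974,000.00

Profit: MXN 102,883.89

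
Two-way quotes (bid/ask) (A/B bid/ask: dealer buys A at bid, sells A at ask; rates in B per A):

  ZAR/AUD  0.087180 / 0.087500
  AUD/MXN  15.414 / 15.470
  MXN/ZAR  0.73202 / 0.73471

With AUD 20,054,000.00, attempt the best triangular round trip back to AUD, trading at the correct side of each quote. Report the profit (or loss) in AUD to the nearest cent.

Net profit: AUD 110,464.49

Best loop AUD → ZAR → MXN → AUD:
AUD 20,054,000.00 ÷ 0.087500 (buy ZAR at ask) = ZAR 229,188,571.43
ZAR 229,188,571.43 ÷ 0.73471 (buy MXN at ask) = MXN 311,944,265.67
MXN 311,944,265.67 ÷ 15.470 (buy AUD at ask) = AUD 20,164,464.49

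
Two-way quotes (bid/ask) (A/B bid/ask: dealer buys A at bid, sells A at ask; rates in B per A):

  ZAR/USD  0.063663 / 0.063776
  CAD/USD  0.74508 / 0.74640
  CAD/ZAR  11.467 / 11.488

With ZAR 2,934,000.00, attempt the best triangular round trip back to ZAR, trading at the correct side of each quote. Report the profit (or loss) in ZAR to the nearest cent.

Best loop ZAR → CAD → USD → ZAR:
ZAR 2,934,000.00 ÷ 11.488 (buy CAD at ask) = CAD 255,396.94
CAD 255,396.94 × 0.74508 (sell CAD at bid) = USD 190,291.15
USD 190,291.15 ÷ 0.063776 (buy ZAR at ask) = ZAR 2,983,742.30

Net profit: ZAR 49,742.30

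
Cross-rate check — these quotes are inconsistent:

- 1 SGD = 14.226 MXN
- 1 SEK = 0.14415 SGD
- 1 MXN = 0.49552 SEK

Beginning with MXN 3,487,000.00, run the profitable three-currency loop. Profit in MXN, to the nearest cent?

Profit: MXN 56,321.72

Profitable loop is MXN → SEK → SGD → MXN:
MXN 3,487,000.00 × 0.49552 = SEK 1,727,878.24
SEK 1,727,878.24 × 0.14415 = SGD 249,073.65
SGD 249,073.65 × 14.226 = MXN 3,543,321.72
Profit = MXN 3,543,321.72 − MXN 3,487,000.00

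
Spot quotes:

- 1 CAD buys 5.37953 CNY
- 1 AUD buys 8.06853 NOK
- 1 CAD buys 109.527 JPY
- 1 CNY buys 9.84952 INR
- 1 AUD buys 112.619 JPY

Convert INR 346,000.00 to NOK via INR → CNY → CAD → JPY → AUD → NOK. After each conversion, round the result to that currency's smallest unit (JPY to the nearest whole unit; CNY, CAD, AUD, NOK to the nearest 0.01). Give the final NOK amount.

NOK 51,241.38

INR 346,000.00 ÷ 9.84952 = CNY 35,128.62
CNY 35,128.62 ÷ 5.37953 = CAD 6,530.05
CAD 6,530.05 × 109.527 = JPY 715,217
JPY 715,217 ÷ 112.619 = AUD 6,350.77
AUD 6,350.77 × 8.06853 = NOK 51,241.38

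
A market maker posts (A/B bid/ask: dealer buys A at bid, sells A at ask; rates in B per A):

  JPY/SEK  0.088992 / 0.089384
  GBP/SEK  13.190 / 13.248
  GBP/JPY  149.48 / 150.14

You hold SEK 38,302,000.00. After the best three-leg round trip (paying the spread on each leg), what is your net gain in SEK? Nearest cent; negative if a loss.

Best loop SEK → GBP → JPY → SEK:
SEK 38,302,000.00 ÷ 13.248 (buy GBP at ask) = GBP 2,891,153.38
GBP 2,891,153.38 × 149.48 (sell GBP at bid) = JPY 432,169,607
JPY 432,169,607 × 0.088992 (sell JPY at bid) = SEK 38,459,637.71

Net profit: SEK 157,637.71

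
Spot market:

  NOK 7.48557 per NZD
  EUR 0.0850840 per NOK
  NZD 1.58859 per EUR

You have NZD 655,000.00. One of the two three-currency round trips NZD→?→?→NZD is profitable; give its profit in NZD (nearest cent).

Profitable loop is NZD → NOK → EUR → NZD:
NZD 655,000.00 × 7.48557 = NOK 4,903,048.35
NOK 4,903,048.35 × 0.0850840 = EUR 417,170.97
EUR 417,170.97 × 1.58859 = NZD 662,713.62
Profit = NZD 662,713.62 − NZD 655,000.00

Profit: NZD 7,713.62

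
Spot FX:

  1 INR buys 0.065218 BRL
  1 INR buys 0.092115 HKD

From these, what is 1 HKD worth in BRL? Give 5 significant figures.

1 HKD ÷ 0.092115 = 10.856 INR
10.856 INR × 0.065218 = 0.708006 BRL

HKD/BRL = 0.70801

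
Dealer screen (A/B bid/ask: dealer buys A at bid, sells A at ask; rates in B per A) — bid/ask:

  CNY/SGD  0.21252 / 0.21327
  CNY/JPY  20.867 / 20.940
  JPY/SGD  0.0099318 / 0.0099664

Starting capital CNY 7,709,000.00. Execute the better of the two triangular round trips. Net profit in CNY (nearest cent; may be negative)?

Best loop CNY → SGD → JPY → CNY:
CNY 7,709,000.00 × 0.21252 (sell CNY at bid) = SGD 1,638,316.68
SGD 1,638,316.68 ÷ 0.0099664 (buy JPY at ask) = JPY 164,383,998
JPY 164,383,998 ÷ 20.940 (buy CNY at ask) = CNY 7,850,238.69

Net profit: CNY 141,238.69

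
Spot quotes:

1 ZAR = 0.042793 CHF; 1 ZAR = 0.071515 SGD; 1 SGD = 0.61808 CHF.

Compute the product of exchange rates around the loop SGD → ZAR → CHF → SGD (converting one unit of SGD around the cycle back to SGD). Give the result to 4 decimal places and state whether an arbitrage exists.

Around SGD → ZAR → CHF → SGD: 1 ÷ 0.071515 × 0.042793 ÷ 0.61808 = 0.968124
Product < 1; profitable direction is SGD → CHF → ZAR → SGD.

0.9681 (arbitrage exists)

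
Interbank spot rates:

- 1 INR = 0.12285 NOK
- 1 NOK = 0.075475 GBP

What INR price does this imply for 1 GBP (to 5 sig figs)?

GBP/INR = 107.85

1 GBP ÷ 0.075475 = 13.2494 NOK
13.2494 NOK ÷ 0.12285 = 107.85 INR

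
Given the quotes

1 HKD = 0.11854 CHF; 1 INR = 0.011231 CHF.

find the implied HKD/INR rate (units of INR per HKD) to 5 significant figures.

HKD/INR = 10.555

1 HKD × 0.11854 = 0.11854 CHF
0.11854 CHF ÷ 0.011231 = 10.5547 INR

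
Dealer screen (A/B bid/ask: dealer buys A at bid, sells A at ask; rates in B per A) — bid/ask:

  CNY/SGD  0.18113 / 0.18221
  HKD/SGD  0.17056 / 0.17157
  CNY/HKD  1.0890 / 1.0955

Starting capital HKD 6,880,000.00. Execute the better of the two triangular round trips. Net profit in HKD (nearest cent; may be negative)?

Best loop HKD → SGD → CNY → HKD:
HKD 6,880,000.00 × 0.17056 (sell HKD at bid) = SGD 1,173,452.80
SGD 1,173,452.80 ÷ 0.18221 (buy CNY at ask) = CNY 6,440,111.96
CNY 6,440,111.96 × 1.0890 (sell CNY at bid) = HKD 7,013,281.92

Net profit: HKD 133,281.92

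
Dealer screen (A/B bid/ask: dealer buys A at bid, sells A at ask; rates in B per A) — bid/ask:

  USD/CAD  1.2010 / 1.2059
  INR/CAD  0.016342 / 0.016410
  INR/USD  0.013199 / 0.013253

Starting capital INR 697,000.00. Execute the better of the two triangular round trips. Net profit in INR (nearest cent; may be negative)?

Best loop INR → CAD → USD → INR:
INR 697,000.00 × 0.016342 (sell INR at bid) = CAD 11,390.37
CAD 11,390.37 ÷ 1.2059 (buy USD at ask) = USD 9,445.54
USD 9,445.54 ÷ 0.013253 (buy INR at ask) = INR 712,709.41

Net profit: INR 15,709.41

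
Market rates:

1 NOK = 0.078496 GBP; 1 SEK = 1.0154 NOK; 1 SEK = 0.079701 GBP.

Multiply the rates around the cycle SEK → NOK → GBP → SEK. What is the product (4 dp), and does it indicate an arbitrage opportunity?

1.0000 (no arbitrage)

Around SEK → NOK → GBP → SEK: 1 × 1.0154 × 0.078496 ÷ 0.079701 = 1.000048
Product ≈ 1 (deviation 0.005%, within rounding noise).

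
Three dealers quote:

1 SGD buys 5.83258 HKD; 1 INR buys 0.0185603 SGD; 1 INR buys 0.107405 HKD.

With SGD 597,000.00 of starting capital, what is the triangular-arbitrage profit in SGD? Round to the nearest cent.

Profitable loop is SGD → HKD → INR → SGD:
SGD 597,000.00 × 5.83258 = HKD 3,482,050.26
HKD 3,482,050.26 ÷ 0.107405 = INR 32,419,815.28
INR 32,419,815.28 × 0.0185603 = SGD 601,721.50
Profit = SGD 601,721.50 − SGD 597,000.00

Profit: SGD 4,721.50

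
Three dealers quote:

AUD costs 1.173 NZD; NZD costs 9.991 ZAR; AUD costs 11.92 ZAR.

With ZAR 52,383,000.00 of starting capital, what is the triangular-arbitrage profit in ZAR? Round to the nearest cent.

Profitable loop is ZAR → NZD → AUD → ZAR:
ZAR 52,383,000.00 ÷ 9.991 = NZD 5,243,018.72
NZD 5,243,018.72 ÷ 1.173 = AUD 4,469,751.68
AUD 4,469,751.68 × 11.92 = ZAR 53,279,439.99
Profit = ZAR 53,279,439.99 − ZAR 52,383,000.00

Profit: ZAR 896,439.99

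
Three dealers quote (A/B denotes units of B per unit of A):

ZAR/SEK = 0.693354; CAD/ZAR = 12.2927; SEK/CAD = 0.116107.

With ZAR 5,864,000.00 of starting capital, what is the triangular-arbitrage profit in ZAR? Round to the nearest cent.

Profitable loop is ZAR → CAD → SEK → ZAR:
ZAR 5,864,000.00 ÷ 12.2927 = CAD 477,031.08
CAD 477,031.08 ÷ 0.116107 = SEK 4,108,547.15
SEK 4,108,547.15 ÷ 0.693354 = ZAR 5,925,612.52
Profit = ZAR 5,925,612.52 − ZAR 5,864,000.00

Profit: ZAR 61,612.52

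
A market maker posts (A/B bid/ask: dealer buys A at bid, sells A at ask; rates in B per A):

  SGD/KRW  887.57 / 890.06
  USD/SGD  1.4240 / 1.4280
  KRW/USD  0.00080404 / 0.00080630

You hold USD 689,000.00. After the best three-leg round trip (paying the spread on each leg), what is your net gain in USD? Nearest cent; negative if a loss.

Best loop USD → SGD → KRW → USD:
USD 689,000.00 × 1.4240 (sell USD at bid) = SGD 981,136.00
SGD 981,136.00 × 887.57 (sell SGD at bid) = KRW 870,826,880
KRW 870,826,880 × 0.00080404 (sell KRW at bid) = USD 700,179.64

Net profit: USD 11,179.64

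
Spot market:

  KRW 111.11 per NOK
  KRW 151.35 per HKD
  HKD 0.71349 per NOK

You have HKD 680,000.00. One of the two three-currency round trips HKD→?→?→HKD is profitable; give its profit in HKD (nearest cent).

Profit: HKD 19,667.57

Profitable loop is HKD → NOK → KRW → HKD:
HKD 680,000.00 ÷ 0.71349 = NOK 953,061.71
NOK 953,061.71 × 111.11 = KRW 105,894,687
KRW 105,894,687 ÷ 151.35 = HKD 699,667.57
Profit = HKD 699,667.57 − HKD 680,000.00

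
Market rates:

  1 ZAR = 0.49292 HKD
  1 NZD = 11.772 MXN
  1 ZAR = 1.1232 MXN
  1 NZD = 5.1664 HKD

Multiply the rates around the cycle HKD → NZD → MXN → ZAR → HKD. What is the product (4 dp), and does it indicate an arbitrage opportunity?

1.0000 (no arbitrage)

Around HKD → NZD → MXN → ZAR → HKD: 1 ÷ 5.1664 × 11.772 ÷ 1.1232 × 0.49292 = 0.999958
Product ≈ 1 (deviation 0.004%, within rounding noise).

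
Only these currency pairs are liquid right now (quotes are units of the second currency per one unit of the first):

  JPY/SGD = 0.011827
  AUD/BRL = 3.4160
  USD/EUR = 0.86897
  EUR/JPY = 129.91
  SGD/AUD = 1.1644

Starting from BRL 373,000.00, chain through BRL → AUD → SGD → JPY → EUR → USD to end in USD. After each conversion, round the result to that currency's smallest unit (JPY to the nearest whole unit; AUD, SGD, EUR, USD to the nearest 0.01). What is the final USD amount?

BRL 373,000.00 ÷ 3.4160 = AUD 109,192.04
AUD 109,192.04 ÷ 1.1644 = SGD 93,775.37
SGD 93,775.37 ÷ 0.011827 = JPY 7,928,923
JPY 7,928,923 ÷ 129.91 = EUR 61,033.97
EUR 61,033.97 ÷ 0.86897 = USD 70,237.14

USD 70,237.14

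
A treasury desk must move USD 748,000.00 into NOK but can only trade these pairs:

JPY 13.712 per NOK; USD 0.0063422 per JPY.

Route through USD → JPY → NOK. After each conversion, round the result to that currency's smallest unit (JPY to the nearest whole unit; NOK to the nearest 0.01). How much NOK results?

USD 748,000.00 ÷ 0.0063422 = JPY 117,940,147
JPY 117,940,147 ÷ 13.712 = NOK 8,601,235.92

NOK 8,601,235.92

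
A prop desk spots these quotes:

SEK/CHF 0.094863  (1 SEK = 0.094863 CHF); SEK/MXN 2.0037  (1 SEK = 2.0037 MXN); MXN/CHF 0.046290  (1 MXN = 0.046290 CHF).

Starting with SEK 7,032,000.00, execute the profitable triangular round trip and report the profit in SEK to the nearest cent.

Profitable loop is SEK → CHF → MXN → SEK:
SEK 7,032,000.00 × 0.094863 = CHF 667,076.62
CHF 667,076.62 ÷ 0.046290 = MXN 14,410,814.78
MXN 14,410,814.78 ÷ 2.0037 = SEK 7,192,102.00
Profit = SEK 7,192,102.00 − SEK 7,032,000.00

Profit: SEK 160,102.00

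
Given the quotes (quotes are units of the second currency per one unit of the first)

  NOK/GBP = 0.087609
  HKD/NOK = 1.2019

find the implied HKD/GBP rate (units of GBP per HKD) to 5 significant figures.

HKD/GBP = 0.10530

1 HKD × 1.2019 = 1.2019 NOK
1.2019 NOK × 0.087609 = 0.105297 GBP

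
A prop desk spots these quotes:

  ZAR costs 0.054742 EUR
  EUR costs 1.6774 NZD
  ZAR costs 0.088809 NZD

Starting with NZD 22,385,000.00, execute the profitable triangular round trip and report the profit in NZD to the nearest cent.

Profitable loop is NZD → ZAR → EUR → NZD:
NZD 22,385,000.00 ÷ 0.088809 = ZAR 252,057,786.94
ZAR 252,057,786.94 × 0.054742 = EUR 13,798,147.37
EUR 13,798,147.37 × 1.6774 = NZD 23,145,012.40
Profit = NZD 23,145,012.40 − NZD 22,385,000.00

Profit: NZD 760,012.40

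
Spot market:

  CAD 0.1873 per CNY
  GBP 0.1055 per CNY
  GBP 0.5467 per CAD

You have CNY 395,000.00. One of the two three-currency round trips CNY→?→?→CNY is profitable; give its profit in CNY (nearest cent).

Profitable loop is CNY → GBP → CAD → CNY:
CNY 395,000.00 × 0.1055 = GBP 41,672.50
GBP 41,672.50 ÷ 0.5467 = CAD 76,225.54
CAD 76,225.54 ÷ 0.1873 = CNY 406,970.29
Profit = CNY 406,970.29 − CNY 395,000.00

Profit: CNY 11,970.29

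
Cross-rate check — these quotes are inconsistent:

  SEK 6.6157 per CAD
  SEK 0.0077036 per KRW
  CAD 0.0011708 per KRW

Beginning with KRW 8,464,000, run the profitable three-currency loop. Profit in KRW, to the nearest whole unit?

Profitable loop is KRW → CAD → SEK → KRW:
KRW 8,464,000 × 0.0011708 = CAD 9,909.65
CAD 9,909.65 × 6.6157 = SEK 65,559.28
SEK 65,559.28 ÷ 0.0077036 = KRW 8,510,213
Profit = KRW 8,510,213 − KRW 8,464,000

Profit: KRW 46,213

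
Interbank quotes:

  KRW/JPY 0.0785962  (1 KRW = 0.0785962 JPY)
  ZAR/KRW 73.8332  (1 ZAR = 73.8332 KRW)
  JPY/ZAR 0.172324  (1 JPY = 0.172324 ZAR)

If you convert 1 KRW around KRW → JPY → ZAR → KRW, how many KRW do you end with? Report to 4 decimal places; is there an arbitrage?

1.0000 (no arbitrage)

Around KRW → JPY → ZAR → KRW: 1 × 0.0785962 × 0.172324 × 73.8332 = 0.999998
Product ≈ 1 (deviation 0.000%, within rounding noise).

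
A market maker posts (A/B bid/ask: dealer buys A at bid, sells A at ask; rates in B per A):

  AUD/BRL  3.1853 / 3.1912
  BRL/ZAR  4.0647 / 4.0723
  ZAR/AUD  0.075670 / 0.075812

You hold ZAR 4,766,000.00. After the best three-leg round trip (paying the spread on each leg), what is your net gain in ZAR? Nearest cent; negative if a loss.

Net profit: ZAR 71,514.69

Best loop ZAR → BRL → AUD → ZAR:
ZAR 4,766,000.00 ÷ 4.0723 (buy BRL at ask) = BRL 1,170,346.00
BRL 1,170,346.00 ÷ 3.1912 (buy AUD at ask) = AUD 366,741.66
AUD 366,741.66 ÷ 0.075812 (buy ZAR at ask) = ZAR 4,837,514.69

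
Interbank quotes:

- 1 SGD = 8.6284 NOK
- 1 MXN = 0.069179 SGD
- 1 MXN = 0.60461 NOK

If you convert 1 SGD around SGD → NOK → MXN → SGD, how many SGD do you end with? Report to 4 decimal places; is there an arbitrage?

0.9873 (arbitrage exists)

Around SGD → NOK → MXN → SGD: 1 × 8.6284 ÷ 0.60461 × 0.069179 = 0.987255
Product < 1; profitable direction is SGD → MXN → NOK → SGD.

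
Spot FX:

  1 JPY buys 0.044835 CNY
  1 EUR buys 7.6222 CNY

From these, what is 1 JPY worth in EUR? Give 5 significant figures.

1 JPY × 0.044835 = 0.044835 CNY
0.044835 CNY ÷ 7.6222 = 0.00588216 EUR

JPY/EUR = 0.0058822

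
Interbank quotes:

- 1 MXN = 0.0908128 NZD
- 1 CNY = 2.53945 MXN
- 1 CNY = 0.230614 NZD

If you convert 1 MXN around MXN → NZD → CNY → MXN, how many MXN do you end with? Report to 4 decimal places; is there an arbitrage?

1.0000 (no arbitrage)

Around MXN → NZD → CNY → MXN: 1 × 0.0908128 ÷ 0.230614 × 2.53945 = 1.000002
Product ≈ 1 (deviation 0.000%, within rounding noise).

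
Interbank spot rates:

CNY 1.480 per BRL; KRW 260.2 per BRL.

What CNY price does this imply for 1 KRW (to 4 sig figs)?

KRW/CNY = 0.005688

1 KRW ÷ 260.2 = 0.0038432 BRL
0.0038432 BRL × 1.480 = 0.00568793 CNY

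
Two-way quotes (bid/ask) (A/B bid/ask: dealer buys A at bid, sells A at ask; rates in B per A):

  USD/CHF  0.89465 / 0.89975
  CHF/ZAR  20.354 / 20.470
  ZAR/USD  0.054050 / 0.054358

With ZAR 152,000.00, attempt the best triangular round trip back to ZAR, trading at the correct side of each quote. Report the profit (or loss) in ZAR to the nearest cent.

Net result: ZAR -176.00 (no profitable arbitrage after spreads)

Best loop ZAR → CHF → USD → ZAR:
ZAR 152,000.00 ÷ 20.470 (buy CHF at ask) = CHF 7,425.50
CHF 7,425.50 ÷ 0.89975 (buy USD at ask) = USD 8,252.85
USD 8,252.85 ÷ 0.054358 (buy ZAR at ask) = ZAR 151,824.00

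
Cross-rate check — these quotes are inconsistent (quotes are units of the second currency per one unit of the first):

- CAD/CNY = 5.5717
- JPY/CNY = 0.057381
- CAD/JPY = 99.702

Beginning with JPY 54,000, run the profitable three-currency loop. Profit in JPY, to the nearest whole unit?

Profit: JPY 1,447

Profitable loop is JPY → CNY → CAD → JPY:
JPY 54,000 × 0.057381 = CNY 3,098.57
CNY 3,098.57 ÷ 5.5717 = CAD 556.13
CAD 556.13 × 99.702 = JPY 55,447
Profit = JPY 55,447 − JPY 54,000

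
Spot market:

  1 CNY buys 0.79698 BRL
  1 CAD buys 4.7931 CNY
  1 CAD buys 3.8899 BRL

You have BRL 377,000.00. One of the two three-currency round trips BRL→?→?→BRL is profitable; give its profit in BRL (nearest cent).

Profit: BRL 6,898.02

Profitable loop is BRL → CNY → CAD → BRL:
BRL 377,000.00 ÷ 0.79698 = CNY 473,035.71
CNY 473,035.71 ÷ 4.7931 = CAD 98,690.97
CAD 98,690.97 × 3.8899 = BRL 383,898.02
Profit = BRL 383,898.02 − BRL 377,000.00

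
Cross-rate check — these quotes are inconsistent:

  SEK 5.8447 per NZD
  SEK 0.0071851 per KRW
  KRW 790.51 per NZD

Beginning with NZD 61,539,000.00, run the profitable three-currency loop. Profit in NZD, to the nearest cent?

Profit: NZD 1,785,602.75

Profitable loop is NZD → SEK → KRW → NZD:
NZD 61,539,000.00 × 5.8447 = SEK 359,676,993.30
SEK 359,676,993.30 ÷ 0.0071851 = KRW 50,058,731,723
KRW 50,058,731,723 ÷ 790.51 = NZD 63,324,602.75
Profit = NZD 63,324,602.75 − NZD 61,539,000.00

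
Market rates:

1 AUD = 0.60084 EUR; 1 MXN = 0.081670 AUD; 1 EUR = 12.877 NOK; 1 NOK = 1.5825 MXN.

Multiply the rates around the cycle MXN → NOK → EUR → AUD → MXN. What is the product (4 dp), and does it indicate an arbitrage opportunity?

1.0000 (no arbitrage)

Around MXN → NOK → EUR → AUD → MXN: 1 ÷ 1.5825 ÷ 12.877 ÷ 0.60084 ÷ 0.081670 = 1.000046
Product ≈ 1 (deviation 0.005%, within rounding noise).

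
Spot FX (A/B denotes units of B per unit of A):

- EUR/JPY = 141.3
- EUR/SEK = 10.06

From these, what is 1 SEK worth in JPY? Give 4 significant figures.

SEK/JPY = 14.05

1 SEK ÷ 10.06 = 0.0994036 EUR
0.0994036 EUR × 141.3 = 14.0457 JPY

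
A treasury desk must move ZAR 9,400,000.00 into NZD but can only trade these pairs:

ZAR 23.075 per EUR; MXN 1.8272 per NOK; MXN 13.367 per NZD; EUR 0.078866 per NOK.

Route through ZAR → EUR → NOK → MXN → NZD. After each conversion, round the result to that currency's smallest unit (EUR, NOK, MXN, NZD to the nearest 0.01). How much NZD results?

NZD 706,071.15

ZAR 9,400,000.00 ÷ 23.075 = EUR 407,367.28
EUR 407,367.28 ÷ 0.078866 = NOK 5,165,309.26
NOK 5,165,309.26 × 1.8272 = MXN 9,438,053.08
MXN 9,438,053.08 ÷ 13.367 = NZD 706,071.15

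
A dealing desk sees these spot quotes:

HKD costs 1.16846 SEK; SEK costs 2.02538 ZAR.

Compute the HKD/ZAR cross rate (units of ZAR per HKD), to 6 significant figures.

HKD/ZAR = 2.36658

1 HKD × 1.16846 = 1.16846 SEK
1.16846 SEK × 2.02538 = 2.36658 ZAR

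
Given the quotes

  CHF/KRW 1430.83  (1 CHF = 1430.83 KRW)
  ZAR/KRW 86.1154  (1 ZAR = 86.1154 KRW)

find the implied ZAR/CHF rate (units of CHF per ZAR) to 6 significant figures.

1 ZAR × 86.1154 = 86.1154 KRW
86.1154 KRW ÷ 1430.83 = 0.0601856 CHF

ZAR/CHF = 0.0601856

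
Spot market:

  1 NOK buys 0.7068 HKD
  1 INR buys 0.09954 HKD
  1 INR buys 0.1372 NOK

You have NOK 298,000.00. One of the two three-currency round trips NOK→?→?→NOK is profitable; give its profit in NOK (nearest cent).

Profit: NOK 7,888.57

Profitable loop is NOK → INR → HKD → NOK:
NOK 298,000.00 ÷ 0.1372 = INR 2,172,011.66
INR 2,172,011.66 × 0.09954 = HKD 216,202.04
HKD 216,202.04 ÷ 0.7068 = NOK 305,888.57
Profit = NOK 305,888.57 − NOK 298,000.00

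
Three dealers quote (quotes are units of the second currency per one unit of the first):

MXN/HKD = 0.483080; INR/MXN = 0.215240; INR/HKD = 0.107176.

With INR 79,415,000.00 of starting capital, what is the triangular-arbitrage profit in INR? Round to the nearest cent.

Profit: INR 2,442,418.35

Profitable loop is INR → HKD → MXN → INR:
INR 79,415,000.00 × 0.107176 = HKD 8,511,382.04
HKD 8,511,382.04 ÷ 0.483080 = MXN 17,618,990.73
MXN 17,618,990.73 ÷ 0.215240 = INR 81,857,418.35
Profit = INR 81,857,418.35 − INR 79,415,000.00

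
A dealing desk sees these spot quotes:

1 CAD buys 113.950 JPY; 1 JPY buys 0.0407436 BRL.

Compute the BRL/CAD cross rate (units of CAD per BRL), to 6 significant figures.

1 BRL ÷ 0.0407436 = 24.5437 JPY
24.5437 JPY ÷ 113.950 = 0.21539 CAD

BRL/CAD = 0.215390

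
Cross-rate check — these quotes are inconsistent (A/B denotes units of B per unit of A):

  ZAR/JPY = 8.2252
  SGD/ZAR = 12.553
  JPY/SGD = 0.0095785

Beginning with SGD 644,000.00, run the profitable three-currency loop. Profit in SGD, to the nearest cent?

Profit: SGD 7,169.98

Profitable loop is SGD → JPY → ZAR → SGD:
SGD 644,000.00 ÷ 0.0095785 = JPY 67,233,909
JPY 67,233,909 ÷ 8.2252 = ZAR 8,174,136.71
ZAR 8,174,136.71 ÷ 12.553 = SGD 651,169.98
Profit = SGD 651,169.98 − SGD 644,000.00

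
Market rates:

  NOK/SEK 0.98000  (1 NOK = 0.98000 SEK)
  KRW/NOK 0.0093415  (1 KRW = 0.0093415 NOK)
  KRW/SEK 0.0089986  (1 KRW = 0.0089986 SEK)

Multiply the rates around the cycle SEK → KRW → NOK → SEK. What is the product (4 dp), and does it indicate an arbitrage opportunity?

1.0173 (arbitrage exists)

Around SEK → KRW → NOK → SEK: 1 ÷ 0.0089986 × 0.0093415 × 0.98000 = 1.017344
Product > 1; profitable direction is SEK → KRW → NOK → SEK.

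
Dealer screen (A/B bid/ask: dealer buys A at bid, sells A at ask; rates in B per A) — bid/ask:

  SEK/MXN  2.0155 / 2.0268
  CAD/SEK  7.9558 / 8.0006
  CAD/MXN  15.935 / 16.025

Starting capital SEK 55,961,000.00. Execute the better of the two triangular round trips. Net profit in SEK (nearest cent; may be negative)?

Net profit: SEK 34,623.88

Best loop SEK → MXN → CAD → SEK:
SEK 55,961,000.00 × 2.0155 (sell SEK at bid) = MXN 112,789,395.50
MXN 112,789,395.50 ÷ 16.025 (buy CAD at ask) = CAD 7,038,339.81
CAD 7,038,339.81 × 7.9558 (sell CAD at bid) = SEK 55,995,623.88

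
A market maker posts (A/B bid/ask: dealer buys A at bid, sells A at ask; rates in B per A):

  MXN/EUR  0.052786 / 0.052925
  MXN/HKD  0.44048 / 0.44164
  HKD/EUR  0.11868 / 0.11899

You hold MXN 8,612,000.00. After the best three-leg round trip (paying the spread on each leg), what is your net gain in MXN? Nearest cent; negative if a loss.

Best loop MXN → EUR → HKD → MXN:
MXN 8,612,000.00 × 0.052786 (sell MXN at bid) = EUR 454,593.03
EUR 454,593.03 ÷ 0.11899 (buy HKD at ask) = HKD 3,820,430.56
HKD 3,820,430.56 ÷ 0.44164 (buy MXN at ask) = MXN 8,650,553.75

Net profit: MXN 38,553.75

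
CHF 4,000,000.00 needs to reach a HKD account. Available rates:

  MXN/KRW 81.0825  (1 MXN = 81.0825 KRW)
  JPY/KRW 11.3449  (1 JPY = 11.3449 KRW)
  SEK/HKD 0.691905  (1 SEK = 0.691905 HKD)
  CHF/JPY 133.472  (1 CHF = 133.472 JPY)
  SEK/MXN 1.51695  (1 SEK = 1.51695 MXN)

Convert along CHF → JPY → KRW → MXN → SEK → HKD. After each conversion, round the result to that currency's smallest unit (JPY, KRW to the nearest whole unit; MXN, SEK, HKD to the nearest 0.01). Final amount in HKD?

CHF 4,000,000.00 × 133.472 = JPY 533,888,000
JPY 533,888,000 × 11.3449 = KRW 6,056,905,971
KRW 6,056,905,971 ÷ 81.0825 = MXN 74,700,533.05
MXN 74,700,533.05 ÷ 1.51695 = SEK 49,243,899.30
SEK 49,243,899.30 × 0.691905 = HKD 34,072,100.15

HKD 34,072,100.15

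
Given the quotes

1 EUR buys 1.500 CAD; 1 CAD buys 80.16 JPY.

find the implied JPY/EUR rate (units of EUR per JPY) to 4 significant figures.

1 JPY ÷ 80.16 = 0.012475 CAD
0.012475 CAD ÷ 1.500 = 0.0083167 EUR

JPY/EUR = 0.008317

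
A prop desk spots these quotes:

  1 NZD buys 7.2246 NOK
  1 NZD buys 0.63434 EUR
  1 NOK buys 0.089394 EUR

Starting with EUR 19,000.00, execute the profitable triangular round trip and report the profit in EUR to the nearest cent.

Profitable loop is EUR → NZD → NOK → EUR:
EUR 19,000.00 ÷ 0.63434 = NZD 29,952.39
NZD 29,952.39 × 7.2246 = NOK 216,394.05
NOK 216,394.05 × 0.089394 = EUR 19,344.33
Profit = EUR 19,344.33 − EUR 19,000.00

Profit: EUR 344.33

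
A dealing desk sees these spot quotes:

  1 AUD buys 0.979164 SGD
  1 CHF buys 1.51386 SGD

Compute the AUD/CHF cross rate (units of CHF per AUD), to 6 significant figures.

1 AUD × 0.979164 = 0.979164 SGD
0.979164 SGD ÷ 1.51386 = 0.6468 CHF

AUD/CHF = 0.646800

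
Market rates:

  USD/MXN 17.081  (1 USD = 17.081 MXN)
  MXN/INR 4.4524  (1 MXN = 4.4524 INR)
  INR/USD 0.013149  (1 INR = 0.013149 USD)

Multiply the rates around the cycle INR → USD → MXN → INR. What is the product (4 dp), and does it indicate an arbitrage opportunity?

Around INR → USD → MXN → INR: 1 × 0.013149 × 17.081 × 4.4524 = 1.000000
Product ≈ 1 (deviation 0.000%, within rounding noise).

1.0000 (no arbitrage)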